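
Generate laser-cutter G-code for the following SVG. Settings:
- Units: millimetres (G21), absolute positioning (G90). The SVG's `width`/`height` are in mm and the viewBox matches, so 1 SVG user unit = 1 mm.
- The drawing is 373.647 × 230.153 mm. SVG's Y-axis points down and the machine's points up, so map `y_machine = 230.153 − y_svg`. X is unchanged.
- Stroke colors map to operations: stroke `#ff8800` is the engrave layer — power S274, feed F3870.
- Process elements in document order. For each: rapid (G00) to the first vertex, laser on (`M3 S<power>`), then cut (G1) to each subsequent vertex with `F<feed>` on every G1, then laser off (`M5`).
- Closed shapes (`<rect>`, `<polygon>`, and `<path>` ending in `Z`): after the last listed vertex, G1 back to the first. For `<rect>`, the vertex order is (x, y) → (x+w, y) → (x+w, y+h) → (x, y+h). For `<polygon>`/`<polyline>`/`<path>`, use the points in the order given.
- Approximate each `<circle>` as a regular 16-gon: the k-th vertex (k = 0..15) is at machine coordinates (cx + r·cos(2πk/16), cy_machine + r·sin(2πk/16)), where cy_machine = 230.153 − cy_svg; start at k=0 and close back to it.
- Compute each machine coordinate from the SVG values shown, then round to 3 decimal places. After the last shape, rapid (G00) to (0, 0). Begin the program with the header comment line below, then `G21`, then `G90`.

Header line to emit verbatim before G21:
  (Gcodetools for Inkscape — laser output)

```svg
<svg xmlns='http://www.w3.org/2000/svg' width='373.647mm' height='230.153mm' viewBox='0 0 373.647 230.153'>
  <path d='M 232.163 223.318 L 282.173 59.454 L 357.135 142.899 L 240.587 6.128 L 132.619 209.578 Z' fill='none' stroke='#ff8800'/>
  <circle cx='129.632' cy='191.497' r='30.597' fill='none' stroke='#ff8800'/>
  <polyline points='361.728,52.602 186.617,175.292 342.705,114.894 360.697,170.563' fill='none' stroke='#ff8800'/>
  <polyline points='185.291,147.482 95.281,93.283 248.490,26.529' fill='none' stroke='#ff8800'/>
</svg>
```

1 u = 1 mm; y_m = 230.153 − y.

[1] `<path>` closed polygon, #ff8800→engrave S274 F3870: (232.163,6.835) → (282.173,170.699) → (357.135,87.254) → (240.587,224.025) → (132.619,20.575) → (232.163,6.835) (closed)

[2] `<circle>` circle, #ff8800→engrave S274 F3870: (160.229,38.656) → (157.900,50.365) → (151.267,60.291) → (141.341,66.924) → (129.632,69.253) → (117.923,66.924) → (107.997,60.291) → (101.364,50.365) → (99.035,38.656) → (101.364,26.947) → (107.997,17.021) → (117.923,10.388) → (129.632,8.059) → (141.341,10.388) → (151.267,17.021) → (157.900,26.947) → (160.229,38.656) (closed)

[3] `<polyline>` open polyline, #ff8800→engrave S274 F3870: (361.728,177.551) → (186.617,54.861) → (342.705,115.259) → (360.697,59.590)

[4] `<polyline>` open polyline, #ff8800→engrave S274 F3870: (185.291,82.671) → (95.281,136.870) → (248.490,203.624)

(Gcodetools for Inkscape — laser output)
G21
G90
G00 X232.163 Y6.835
M3 S274
G1 X282.173 Y170.699 F3870
G1 X357.135 Y87.254 F3870
G1 X240.587 Y224.025 F3870
G1 X132.619 Y20.575 F3870
G1 X232.163 Y6.835 F3870
M5
G00 X160.229 Y38.656
M3 S274
G1 X157.900 Y50.365 F3870
G1 X151.267 Y60.291 F3870
G1 X141.341 Y66.924 F3870
G1 X129.632 Y69.253 F3870
G1 X117.923 Y66.924 F3870
G1 X107.997 Y60.291 F3870
G1 X101.364 Y50.365 F3870
G1 X99.035 Y38.656 F3870
G1 X101.364 Y26.947 F3870
G1 X107.997 Y17.021 F3870
G1 X117.923 Y10.388 F3870
G1 X129.632 Y8.059 F3870
G1 X141.341 Y10.388 F3870
G1 X151.267 Y17.021 F3870
G1 X157.900 Y26.947 F3870
G1 X160.229 Y38.656 F3870
M5
G00 X361.728 Y177.551
M3 S274
G1 X186.617 Y54.861 F3870
G1 X342.705 Y115.259 F3870
G1 X360.697 Y59.590 F3870
M5
G00 X185.291 Y82.671
M3 S274
G1 X95.281 Y136.870 F3870
G1 X248.490 Y203.624 F3870
M5
G00 X0.000 Y0.000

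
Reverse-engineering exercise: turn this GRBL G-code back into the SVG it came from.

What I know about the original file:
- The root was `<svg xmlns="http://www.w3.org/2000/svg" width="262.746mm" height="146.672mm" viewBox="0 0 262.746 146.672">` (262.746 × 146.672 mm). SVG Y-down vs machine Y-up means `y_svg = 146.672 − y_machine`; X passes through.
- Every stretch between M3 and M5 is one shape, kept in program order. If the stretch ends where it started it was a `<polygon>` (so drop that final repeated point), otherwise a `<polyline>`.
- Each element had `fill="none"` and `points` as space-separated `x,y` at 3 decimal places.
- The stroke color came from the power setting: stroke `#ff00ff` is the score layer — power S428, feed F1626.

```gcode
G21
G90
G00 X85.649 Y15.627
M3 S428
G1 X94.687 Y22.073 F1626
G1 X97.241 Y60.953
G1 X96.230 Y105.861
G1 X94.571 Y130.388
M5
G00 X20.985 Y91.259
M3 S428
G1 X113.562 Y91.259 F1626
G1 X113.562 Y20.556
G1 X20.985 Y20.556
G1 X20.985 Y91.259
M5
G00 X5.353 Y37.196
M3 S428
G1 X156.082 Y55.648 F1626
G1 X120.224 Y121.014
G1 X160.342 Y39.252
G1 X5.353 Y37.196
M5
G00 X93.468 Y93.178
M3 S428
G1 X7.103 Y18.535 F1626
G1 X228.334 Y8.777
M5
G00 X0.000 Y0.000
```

<svg xmlns="http://www.w3.org/2000/svg" width="262.746mm" height="146.672mm" viewBox="0 0 262.746 146.672">
  <polyline points="85.649,131.045 94.687,124.599 97.241,85.719 96.230,40.811 94.571,16.284" fill="none" stroke="#ff00ff"/>
  <polygon points="20.985,55.413 113.562,55.413 113.562,126.116 20.985,126.116" fill="none" stroke="#ff00ff"/>
  <polygon points="5.353,109.476 156.082,91.024 120.224,25.658 160.342,107.420" fill="none" stroke="#ff00ff"/>
  <polyline points="93.468,53.494 7.103,128.137 228.334,137.895" fill="none" stroke="#ff00ff"/>
</svg>

Each laser-on run becomes one SVG element. Flip Y back into SVG space with y_svg = 146.672 − y_machine. Every run uses S428, so all elements get stroke `#ff00ff` (score).

Run 1: The run is open, so emit a `<polyline>` with points (Y-flipped): 85.649,131.045 94.687,124.599 97.241,85.719 96.230,40.811 94.571,16.284.

Run 2: The run returns to its start, so emit a `<polygon>` with points (Y-flipped): 20.985,55.413 113.562,55.413 113.562,126.116 20.985,126.116.

Run 3: The run returns to its start, so emit a `<polygon>` with points (Y-flipped): 5.353,109.476 156.082,91.024 120.224,25.658 160.342,107.420.

Run 4: The run is open, so emit a `<polyline>` with points (Y-flipped): 93.468,53.494 7.103,128.137 228.334,137.895.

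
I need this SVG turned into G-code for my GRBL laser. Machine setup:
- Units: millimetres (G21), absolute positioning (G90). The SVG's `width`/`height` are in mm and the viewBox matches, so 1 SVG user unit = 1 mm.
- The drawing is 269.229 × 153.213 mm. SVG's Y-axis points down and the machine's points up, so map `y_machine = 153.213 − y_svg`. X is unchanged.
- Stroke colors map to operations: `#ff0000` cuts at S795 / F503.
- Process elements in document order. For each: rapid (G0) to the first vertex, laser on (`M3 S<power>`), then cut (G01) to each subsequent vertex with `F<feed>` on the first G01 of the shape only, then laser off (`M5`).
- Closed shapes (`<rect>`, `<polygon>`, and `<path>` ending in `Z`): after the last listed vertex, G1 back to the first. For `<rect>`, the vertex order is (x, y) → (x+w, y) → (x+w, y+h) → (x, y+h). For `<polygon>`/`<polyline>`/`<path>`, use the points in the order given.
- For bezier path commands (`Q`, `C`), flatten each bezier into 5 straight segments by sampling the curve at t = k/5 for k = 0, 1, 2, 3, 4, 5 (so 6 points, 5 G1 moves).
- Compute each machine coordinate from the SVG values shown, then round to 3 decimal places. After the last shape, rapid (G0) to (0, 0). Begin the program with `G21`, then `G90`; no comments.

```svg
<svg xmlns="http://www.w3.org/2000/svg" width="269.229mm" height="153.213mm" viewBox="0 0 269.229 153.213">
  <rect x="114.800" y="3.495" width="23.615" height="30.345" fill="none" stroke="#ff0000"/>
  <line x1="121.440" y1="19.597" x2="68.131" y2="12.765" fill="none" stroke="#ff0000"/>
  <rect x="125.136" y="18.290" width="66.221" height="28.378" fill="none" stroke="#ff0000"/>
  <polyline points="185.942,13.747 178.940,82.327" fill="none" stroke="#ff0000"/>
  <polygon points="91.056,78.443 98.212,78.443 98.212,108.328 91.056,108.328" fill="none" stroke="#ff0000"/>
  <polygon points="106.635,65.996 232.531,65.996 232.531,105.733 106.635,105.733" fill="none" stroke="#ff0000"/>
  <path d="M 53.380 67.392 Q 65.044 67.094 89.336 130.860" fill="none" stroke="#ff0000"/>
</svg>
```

viewBox `0 0 269.229 153.213` with mm width/height → 1 unit = 1 mm. Flip: y_m = 153.213 − y_svg.

**Shape 1** — `<rect>` rectangle, stroke `#ff0000` → cut (S795, F503). Machine vertices: (114.800,149.718) → (138.415,149.718) → (138.415,119.373) → (114.800,119.373) → (114.800,149.718). Closed: final G1 returns to the first vertex.

**Shape 2** — `<line>` line segment, stroke `#ff0000` → cut (S795, F503). Machine vertices: (121.440,133.616) → (68.131,140.448). Open path.

**Shape 3** — `<rect>` rectangle, stroke `#ff0000` → cut (S795, F503). Machine vertices: (125.136,134.923) → (191.357,134.923) → (191.357,106.545) → (125.136,106.545) → (125.136,134.923). Closed: final G1 returns to the first vertex.

**Shape 4** — `<polyline>` line segment, stroke `#ff0000` → cut (S795, F503). Machine vertices: (185.942,139.466) → (178.940,70.886). Open path.

**Shape 5** — `<polygon>` rectangle, stroke `#ff0000` → cut (S795, F503). Machine vertices: (91.056,74.770) → (98.212,74.770) → (98.212,44.885) → (91.056,44.885) → (91.056,74.770). Closed: final G1 returns to the first vertex.

**Shape 6** — `<polygon>` rectangle, stroke `#ff0000` → cut (S795, F503). Machine vertices: (106.635,87.217) → (232.531,87.217) → (232.531,47.480) → (106.635,47.480) → (106.635,87.217). Closed: final G1 returns to the first vertex.

**Shape 7** — `<path>` quadratic bezier, stroke `#ff0000` → cut (S795, F503). Control points (SVG): P0=(53.380,67.392), P1=(65.044,67.094), P2=(89.336,130.860); sampled at t=k/5. Machine vertices: (53.380,85.821) → (58.551,83.378) → (64.732,75.809) → (71.923,63.116) → (80.124,45.297) → (89.336,22.353). Open path.

G21
G90
G0 X114.800 Y149.718
M3 S795
G01 X138.415 Y149.718 F503
G01 X138.415 Y119.373
G01 X114.800 Y119.373
G01 X114.800 Y149.718
M5
G0 X121.440 Y133.616
M3 S795
G01 X68.131 Y140.448 F503
M5
G0 X125.136 Y134.923
M3 S795
G01 X191.357 Y134.923 F503
G01 X191.357 Y106.545
G01 X125.136 Y106.545
G01 X125.136 Y134.923
M5
G0 X185.942 Y139.466
M3 S795
G01 X178.940 Y70.886 F503
M5
G0 X91.056 Y74.770
M3 S795
G01 X98.212 Y74.770 F503
G01 X98.212 Y44.885
G01 X91.056 Y44.885
G01 X91.056 Y74.770
M5
G0 X106.635 Y87.217
M3 S795
G01 X232.531 Y87.217 F503
G01 X232.531 Y47.480
G01 X106.635 Y47.480
G01 X106.635 Y87.217
M5
G0 X53.380 Y85.821
M3 S795
G01 X58.551 Y83.378 F503
G01 X64.732 Y75.809
G01 X71.923 Y63.116
G01 X80.124 Y45.297
G01 X89.336 Y22.353
M5
G0 X0.000 Y0.000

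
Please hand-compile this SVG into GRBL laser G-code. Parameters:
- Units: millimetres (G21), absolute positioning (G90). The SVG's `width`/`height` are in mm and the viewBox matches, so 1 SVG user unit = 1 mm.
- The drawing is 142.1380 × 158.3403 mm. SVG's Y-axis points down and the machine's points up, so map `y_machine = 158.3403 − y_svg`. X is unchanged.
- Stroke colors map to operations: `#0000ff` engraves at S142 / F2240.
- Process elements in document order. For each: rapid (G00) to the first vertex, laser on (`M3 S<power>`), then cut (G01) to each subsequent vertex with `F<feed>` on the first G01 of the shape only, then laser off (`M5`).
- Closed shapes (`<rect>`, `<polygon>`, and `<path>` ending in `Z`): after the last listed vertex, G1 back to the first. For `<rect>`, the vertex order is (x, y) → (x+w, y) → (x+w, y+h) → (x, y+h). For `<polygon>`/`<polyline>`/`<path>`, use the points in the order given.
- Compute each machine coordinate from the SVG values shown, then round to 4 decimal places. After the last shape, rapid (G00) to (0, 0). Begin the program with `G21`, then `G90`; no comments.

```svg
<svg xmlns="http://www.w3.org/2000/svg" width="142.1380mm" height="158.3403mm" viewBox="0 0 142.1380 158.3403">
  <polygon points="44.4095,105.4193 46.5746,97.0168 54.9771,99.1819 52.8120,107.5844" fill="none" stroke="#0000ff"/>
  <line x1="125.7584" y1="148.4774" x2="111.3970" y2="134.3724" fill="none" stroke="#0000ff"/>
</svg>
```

1 u = 1 mm; y_m = 158.3403 − y.

[1] `<polygon>` regular polygon, #0000ff→engrave S142 F2240: (44.4095,52.9210) → (46.5746,61.3235) → (54.9771,59.1584) → (52.8120,50.7559) → (44.4095,52.9210) (closed)

[2] `<line>` line segment, #0000ff→engrave S142 F2240: (125.7584,9.8629) → (111.3970,23.9679)

G21
G90
G00 X44.4095 Y52.9210
M3 S142
G01 X46.5746 Y61.3235 F2240
G01 X54.9771 Y59.1584
G01 X52.8120 Y50.7559
G01 X44.4095 Y52.9210
M5
G00 X125.7584 Y9.8629
M3 S142
G01 X111.3970 Y23.9679 F2240
M5
G00 X0.0000 Y0.0000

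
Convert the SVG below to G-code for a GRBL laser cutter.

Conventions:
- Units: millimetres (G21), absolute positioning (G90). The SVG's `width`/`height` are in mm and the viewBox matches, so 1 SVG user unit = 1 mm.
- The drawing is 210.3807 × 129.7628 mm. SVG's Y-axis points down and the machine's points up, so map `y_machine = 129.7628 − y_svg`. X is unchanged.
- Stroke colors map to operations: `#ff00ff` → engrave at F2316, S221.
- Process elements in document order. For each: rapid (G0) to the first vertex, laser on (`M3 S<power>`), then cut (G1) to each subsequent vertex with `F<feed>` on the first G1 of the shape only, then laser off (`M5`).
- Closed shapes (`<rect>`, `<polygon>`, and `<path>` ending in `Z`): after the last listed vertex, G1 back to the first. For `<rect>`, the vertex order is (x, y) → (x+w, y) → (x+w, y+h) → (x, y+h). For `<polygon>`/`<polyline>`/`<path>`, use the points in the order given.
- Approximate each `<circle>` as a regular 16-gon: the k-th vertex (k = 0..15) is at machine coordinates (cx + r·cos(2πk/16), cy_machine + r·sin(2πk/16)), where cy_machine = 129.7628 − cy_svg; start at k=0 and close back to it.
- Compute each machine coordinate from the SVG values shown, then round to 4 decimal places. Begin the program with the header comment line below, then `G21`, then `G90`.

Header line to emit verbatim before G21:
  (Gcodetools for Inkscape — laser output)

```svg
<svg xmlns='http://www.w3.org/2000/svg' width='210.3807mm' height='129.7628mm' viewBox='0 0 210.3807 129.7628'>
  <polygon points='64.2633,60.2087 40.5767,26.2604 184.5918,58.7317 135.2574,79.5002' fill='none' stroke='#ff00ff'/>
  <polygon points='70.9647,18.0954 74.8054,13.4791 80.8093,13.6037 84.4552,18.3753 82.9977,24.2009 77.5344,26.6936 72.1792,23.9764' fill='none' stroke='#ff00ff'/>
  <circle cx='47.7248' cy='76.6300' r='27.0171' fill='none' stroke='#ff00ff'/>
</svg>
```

(Gcodetools for Inkscape — laser output)
G21
G90
G0 X64.2633 Y69.5541
M3 S221
G1 X40.5767 Y103.5024 F2316
G1 X184.5918 Y71.0311
G1 X135.2574 Y50.2626
G1 X64.2633 Y69.5541
M5
G0 X70.9647 Y111.6674
M3 S221
G1 X74.8054 Y116.2837 F2316
G1 X80.8093 Y116.1591
G1 X84.4552 Y111.3875
G1 X82.9977 Y105.5619
G1 X77.5344 Y103.0692
G1 X72.1792 Y105.7864
G1 X70.9647 Y111.6674
M5
G0 X74.7419 Y53.1328
M3 S221
G1 X72.6853 Y63.4718 F2316
G1 X66.8288 Y72.2368
G1 X58.0638 Y78.0933
G1 X47.7248 Y80.1499
G1 X37.3858 Y78.0933
G1 X28.6208 Y72.2368
G1 X22.7643 Y63.4718
G1 X20.7077 Y53.1328
G1 X22.7643 Y42.7938
G1 X28.6208 Y34.0288
G1 X37.3858 Y28.1723
G1 X47.7248 Y26.1157
G1 X58.0638 Y28.1723
G1 X66.8288 Y34.0288
G1 X72.6853 Y42.7938
G1 X74.7419 Y53.1328
M5

Since the viewBox matches the mm dimensions, user units are millimetres directly. The only transform is the Y-flip y_m = 129.7628 − y_svg.

Shape 1 is a closed polygon drawn with `<polygon>`. Its stroke #ff00ff means engrave at S221, F2316. After flipping Y the toolpath is (64.2633,69.5541) → (40.5767,103.5024) → (184.5918,71.0311) → (135.2574,50.2626) → (64.2633,69.5541), returning to the start.

Shape 2 is a regular polygon drawn with `<polygon>`. Its stroke #ff00ff means engrave at S221, F2316. After flipping Y the toolpath is (70.9647,111.6674) → (74.8054,116.2837) → (80.8093,116.1591) → (84.4552,111.3875) → (82.9977,105.5619) → (77.5344,103.0692) → (72.1792,105.7864) → (70.9647,111.6674), returning to the start.

Shape 3 is a circle drawn with `<circle>`. Its stroke #ff00ff means engrave at S221, F2316. After flipping Y the toolpath is (74.7419,53.1328) → (72.6853,63.4718) → (66.8288,72.2368) → (58.0638,78.0933) → (47.7248,80.1499) → (37.3858,78.0933) → (28.6208,72.2368) → (22.7643,63.4718) → (20.7077,53.1328) → (22.7643,42.7938) → (28.6208,34.0288) → (37.3858,28.1723) → (47.7248,26.1157) → (58.0638,28.1723) → (66.8288,34.0288) → (72.6853,42.7938) → (74.7419,53.1328), returning to the start.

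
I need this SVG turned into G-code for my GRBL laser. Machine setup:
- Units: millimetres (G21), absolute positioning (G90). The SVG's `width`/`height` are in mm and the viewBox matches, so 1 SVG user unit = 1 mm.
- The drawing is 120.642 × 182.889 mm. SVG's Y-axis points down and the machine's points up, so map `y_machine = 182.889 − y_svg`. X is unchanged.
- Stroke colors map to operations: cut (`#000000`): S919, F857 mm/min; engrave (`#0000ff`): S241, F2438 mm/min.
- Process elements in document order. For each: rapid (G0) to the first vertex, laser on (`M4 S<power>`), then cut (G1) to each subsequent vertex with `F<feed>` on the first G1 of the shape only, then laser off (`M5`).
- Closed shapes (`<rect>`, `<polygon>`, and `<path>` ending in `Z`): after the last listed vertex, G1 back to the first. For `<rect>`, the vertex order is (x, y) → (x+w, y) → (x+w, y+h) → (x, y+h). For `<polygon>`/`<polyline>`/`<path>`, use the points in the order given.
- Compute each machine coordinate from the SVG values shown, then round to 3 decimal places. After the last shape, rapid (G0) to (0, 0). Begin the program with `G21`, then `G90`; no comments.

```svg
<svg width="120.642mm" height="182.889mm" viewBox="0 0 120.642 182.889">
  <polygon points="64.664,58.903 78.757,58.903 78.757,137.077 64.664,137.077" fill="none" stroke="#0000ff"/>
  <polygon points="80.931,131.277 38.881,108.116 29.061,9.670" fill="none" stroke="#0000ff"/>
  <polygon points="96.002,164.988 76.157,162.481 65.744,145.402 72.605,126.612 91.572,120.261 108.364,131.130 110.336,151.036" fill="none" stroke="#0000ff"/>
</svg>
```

1 u = 1 mm; y_m = 182.889 − y.

[1] `<polygon>` rectangle, #0000ff→engrave S241 F2438: (64.664,123.986) → (78.757,123.986) → (78.757,45.812) → (64.664,45.812) → (64.664,123.986) (closed)

[2] `<polygon>` closed polygon, #0000ff→engrave S241 F2438: (80.931,51.612) → (38.881,74.773) → (29.061,173.219) → (80.931,51.612) (closed)

[3] `<polygon>` regular polygon, #0000ff→engrave S241 F2438: (96.002,17.901) → (76.157,20.408) → (65.744,37.487) → (72.605,56.277) → (91.572,62.628) → (108.364,51.759) → (110.336,31.853) → (96.002,17.901) (closed)

G21
G90
G0 X64.664 Y123.986
M4 S241
G1 X78.757 Y123.986 F2438
G1 X78.757 Y45.812
G1 X64.664 Y45.812
G1 X64.664 Y123.986
M5
G0 X80.931 Y51.612
M4 S241
G1 X38.881 Y74.773 F2438
G1 X29.061 Y173.219
G1 X80.931 Y51.612
M5
G0 X96.002 Y17.901
M4 S241
G1 X76.157 Y20.408 F2438
G1 X65.744 Y37.487
G1 X72.605 Y56.277
G1 X91.572 Y62.628
G1 X108.364 Y51.759
G1 X110.336 Y31.853
G1 X96.002 Y17.901
M5
G0 X0.000 Y0.000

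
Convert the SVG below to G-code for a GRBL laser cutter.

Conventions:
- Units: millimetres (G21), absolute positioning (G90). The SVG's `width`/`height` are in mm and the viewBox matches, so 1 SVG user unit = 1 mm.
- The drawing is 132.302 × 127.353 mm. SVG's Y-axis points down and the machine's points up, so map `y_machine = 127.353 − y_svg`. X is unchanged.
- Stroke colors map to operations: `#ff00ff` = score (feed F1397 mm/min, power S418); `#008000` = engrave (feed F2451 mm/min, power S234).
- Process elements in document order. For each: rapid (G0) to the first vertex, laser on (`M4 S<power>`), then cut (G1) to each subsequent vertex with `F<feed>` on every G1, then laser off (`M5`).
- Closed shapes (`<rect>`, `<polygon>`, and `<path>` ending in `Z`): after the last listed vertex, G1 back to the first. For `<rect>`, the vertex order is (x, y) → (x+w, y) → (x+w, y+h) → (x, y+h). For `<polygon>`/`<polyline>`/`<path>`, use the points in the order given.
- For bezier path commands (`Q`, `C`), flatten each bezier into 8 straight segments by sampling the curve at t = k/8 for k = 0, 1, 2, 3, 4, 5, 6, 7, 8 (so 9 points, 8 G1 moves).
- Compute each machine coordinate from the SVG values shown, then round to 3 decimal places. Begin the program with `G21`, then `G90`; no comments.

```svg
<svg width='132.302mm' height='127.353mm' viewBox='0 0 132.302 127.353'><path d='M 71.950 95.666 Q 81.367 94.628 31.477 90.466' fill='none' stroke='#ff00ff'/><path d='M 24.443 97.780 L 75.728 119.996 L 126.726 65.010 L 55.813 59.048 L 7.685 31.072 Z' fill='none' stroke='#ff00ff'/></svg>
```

1 u = 1 mm; y_m = 127.353 − y.

[1] `<path>` quadratic bezier, #ff00ff→score S418 F1397: (71.950,31.687) → (73.378,31.995) → (72.952,32.401) → (70.673,32.905) → (66.540,33.506) → (60.554,34.205) → (52.715,35.001) → (43.023,35.895) → (31.477,36.887)

[2] `<path>` closed polygon, #ff00ff→score S418 F1397: (24.443,29.573) → (75.728,7.357) → (126.726,62.343) → (55.813,68.305) → (7.685,96.281) → (24.443,29.573) (closed)

G21
G90
G0 X71.950 Y31.687
M4 S418
G1 X73.378 Y31.995 F1397
G1 X72.952 Y32.401 F1397
G1 X70.673 Y32.905 F1397
G1 X66.540 Y33.506 F1397
G1 X60.554 Y34.205 F1397
G1 X52.715 Y35.001 F1397
G1 X43.023 Y35.895 F1397
G1 X31.477 Y36.887 F1397
M5
G0 X24.443 Y29.573
M4 S418
G1 X75.728 Y7.357 F1397
G1 X126.726 Y62.343 F1397
G1 X55.813 Y68.305 F1397
G1 X7.685 Y96.281 F1397
G1 X24.443 Y29.573 F1397
M5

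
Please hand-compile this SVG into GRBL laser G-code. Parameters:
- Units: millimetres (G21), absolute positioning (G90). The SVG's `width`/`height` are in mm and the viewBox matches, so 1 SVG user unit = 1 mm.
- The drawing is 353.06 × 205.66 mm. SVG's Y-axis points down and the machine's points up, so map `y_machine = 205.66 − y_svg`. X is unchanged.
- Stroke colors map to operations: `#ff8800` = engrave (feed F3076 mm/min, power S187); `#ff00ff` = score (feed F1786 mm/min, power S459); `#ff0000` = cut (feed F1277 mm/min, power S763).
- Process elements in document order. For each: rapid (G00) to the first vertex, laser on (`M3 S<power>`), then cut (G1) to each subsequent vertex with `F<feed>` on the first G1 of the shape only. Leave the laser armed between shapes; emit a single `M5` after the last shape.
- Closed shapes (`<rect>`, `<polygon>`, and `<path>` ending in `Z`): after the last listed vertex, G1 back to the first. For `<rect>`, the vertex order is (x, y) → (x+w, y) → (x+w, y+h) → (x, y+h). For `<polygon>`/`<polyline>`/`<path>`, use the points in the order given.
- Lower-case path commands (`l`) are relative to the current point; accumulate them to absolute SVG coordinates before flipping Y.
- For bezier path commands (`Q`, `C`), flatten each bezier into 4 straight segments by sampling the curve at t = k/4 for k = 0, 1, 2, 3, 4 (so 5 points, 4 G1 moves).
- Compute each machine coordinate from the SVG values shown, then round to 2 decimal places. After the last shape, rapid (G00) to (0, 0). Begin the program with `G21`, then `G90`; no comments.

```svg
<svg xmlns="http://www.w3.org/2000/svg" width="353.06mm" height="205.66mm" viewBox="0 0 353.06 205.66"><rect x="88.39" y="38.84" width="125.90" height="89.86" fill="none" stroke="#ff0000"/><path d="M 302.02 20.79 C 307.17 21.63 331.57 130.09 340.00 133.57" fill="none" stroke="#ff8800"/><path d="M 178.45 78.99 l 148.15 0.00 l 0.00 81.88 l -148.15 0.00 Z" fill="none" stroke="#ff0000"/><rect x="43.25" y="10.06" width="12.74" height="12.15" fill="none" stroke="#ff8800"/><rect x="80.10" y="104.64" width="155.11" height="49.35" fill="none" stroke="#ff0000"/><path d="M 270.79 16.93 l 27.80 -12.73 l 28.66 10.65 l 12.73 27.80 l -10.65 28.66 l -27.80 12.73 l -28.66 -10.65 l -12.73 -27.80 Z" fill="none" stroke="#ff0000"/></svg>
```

1 u = 1 mm; y_m = 205.66 − y.

[1] `<rect>` rectangle, #ff0000→cut S763 F1277: (88.39,166.82) → (214.29,166.82) → (214.29,76.96) → (88.39,76.96) → (88.39,166.82) (closed)

[2] `<path>` cubic bezier, #ff8800→engrave S187 F3076: (302.02,184.87) → (308.94,167.38) → (319.78,129.47) → (331.23,91.06) → (340.00,72.09)

[3] `<path>` rectangle, #ff0000→cut S763 F1277: (178.45,126.67) → (326.60,126.67) → (326.60,44.79) → (178.45,44.79) → (178.45,126.67) (closed)

[4] `<rect>` rectangle, #ff8800→engrave S187 F3076: (43.25,195.60) → (55.99,195.60) → (55.99,183.45) → (43.25,183.45) → (43.25,195.60) (closed)

[5] `<rect>` rectangle, #ff0000→cut S763 F1277: (80.10,101.02) → (235.21,101.02) → (235.21,51.67) → (80.10,51.67) → (80.10,101.02) (closed)

[6] `<path>` regular polygon, #ff0000→cut S763 F1277: (270.79,188.73) → (298.59,201.46) → (327.25,190.81) → (339.98,163.01) → (329.33,134.35) → (301.53,121.62) → (272.87,132.27) → (260.14,160.07) → (270.79,188.73) (closed)

G21
G90
G00 X88.39 Y166.82
M3 S763
G1 X214.29 Y166.82 F1277
G1 X214.29 Y76.96
G1 X88.39 Y76.96
G1 X88.39 Y166.82
G00 X302.02 Y184.87
M3 S187
G1 X308.94 Y167.38 F3076
G1 X319.78 Y129.47
G1 X331.23 Y91.06
G1 X340.00 Y72.09
G00 X178.45 Y126.67
M3 S763
G1 X326.60 Y126.67 F1277
G1 X326.60 Y44.79
G1 X178.45 Y44.79
G1 X178.45 Y126.67
G00 X43.25 Y195.60
M3 S187
G1 X55.99 Y195.60 F3076
G1 X55.99 Y183.45
G1 X43.25 Y183.45
G1 X43.25 Y195.60
G00 X80.10 Y101.02
M3 S763
G1 X235.21 Y101.02 F1277
G1 X235.21 Y51.67
G1 X80.10 Y51.67
G1 X80.10 Y101.02
G00 X270.79 Y188.73
M3 S763
G1 X298.59 Y201.46 F1277
G1 X327.25 Y190.81
G1 X339.98 Y163.01
G1 X329.33 Y134.35
G1 X301.53 Y121.62
G1 X272.87 Y132.27
G1 X260.14 Y160.07
G1 X270.79 Y188.73
M5
G00 X0.00 Y0.00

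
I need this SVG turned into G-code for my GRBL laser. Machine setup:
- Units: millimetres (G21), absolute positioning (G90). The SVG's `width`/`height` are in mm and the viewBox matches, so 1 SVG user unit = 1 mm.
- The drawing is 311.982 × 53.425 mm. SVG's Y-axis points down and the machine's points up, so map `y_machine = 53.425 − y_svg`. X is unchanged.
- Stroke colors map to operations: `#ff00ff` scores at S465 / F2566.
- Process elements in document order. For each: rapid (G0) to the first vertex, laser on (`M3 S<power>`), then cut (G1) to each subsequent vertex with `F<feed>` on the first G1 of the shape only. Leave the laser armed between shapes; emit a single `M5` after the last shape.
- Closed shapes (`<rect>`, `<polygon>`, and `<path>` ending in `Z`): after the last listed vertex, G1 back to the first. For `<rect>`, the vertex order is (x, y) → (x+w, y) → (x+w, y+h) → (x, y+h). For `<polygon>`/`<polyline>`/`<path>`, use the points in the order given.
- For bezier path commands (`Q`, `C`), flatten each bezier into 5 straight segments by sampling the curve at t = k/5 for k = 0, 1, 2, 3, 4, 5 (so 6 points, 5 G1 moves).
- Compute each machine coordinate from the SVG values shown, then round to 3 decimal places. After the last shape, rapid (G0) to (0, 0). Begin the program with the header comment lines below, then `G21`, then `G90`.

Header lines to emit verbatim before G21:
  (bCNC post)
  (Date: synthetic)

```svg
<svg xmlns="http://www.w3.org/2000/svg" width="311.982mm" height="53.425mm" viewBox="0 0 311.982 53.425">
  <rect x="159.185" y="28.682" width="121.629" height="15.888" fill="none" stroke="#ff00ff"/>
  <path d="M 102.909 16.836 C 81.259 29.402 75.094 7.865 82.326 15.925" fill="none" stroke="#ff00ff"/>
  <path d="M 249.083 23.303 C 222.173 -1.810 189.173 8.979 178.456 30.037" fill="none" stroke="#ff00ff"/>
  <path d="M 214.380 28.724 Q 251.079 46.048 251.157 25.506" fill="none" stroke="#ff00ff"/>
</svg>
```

(bCNC post)
(Date: synthetic)
G21
G90
G0 X159.185 Y24.743
M3 S465
G1 X280.814 Y24.743 F2566
G1 X280.814 Y8.855
G1 X159.185 Y8.855
G1 X159.185 Y24.743
G0 X102.909 Y36.589
M3 S465
G1 X91.760 Y32.632 F2566
G1 X84.228 Y33.802
G1 X80.212 Y37.042
G1 X79.611 Y39.294
G1 X82.326 Y37.500
G0 X249.083 Y30.122
M3 S465
G1 X232.433 Y41.087 F2566
G1 X215.684 Y44.665
G1 X200.196 Y42.088
G1 X187.333 Y34.585
G1 X178.456 Y23.388
G0 X214.380 Y24.701
M3 S465
G1 X227.595 Y19.286 F2566
G1 X237.880 Y16.900
G1 X245.235 Y17.544
G1 X249.661 Y21.217
G1 X251.157 Y27.919
M5
G0 X0.000 Y0.000

viewBox `0 0 311.982 53.425` with mm width/height → 1 unit = 1 mm. Flip: y_m = 53.425 − y_svg.

**Shape 1** — `<rect>` rectangle, stroke `#ff00ff` → score (S465, F2566). Machine vertices: (159.185,24.743) → (280.814,24.743) → (280.814,8.855) → (159.185,8.855) → (159.185,24.743). Closed: final G1 returns to the first vertex.

**Shape 2** — `<path>` cubic bezier, stroke `#ff00ff` → score (S465, F2566). Control points (SVG): P0=(102.909,16.836), P1=(81.259,29.402), P2=(75.094,7.865), P3=(82.326,15.925); sampled at t=k/5. Machine vertices: (102.909,36.589) → (91.760,32.632) → (84.228,33.802) → (80.212,37.042) → (79.611,39.294) → (82.326,37.500). Open path.

**Shape 3** — `<path>` cubic bezier, stroke `#ff00ff` → score (S465, F2566). Control points (SVG): P0=(249.083,23.303), P1=(222.173,-1.810), P2=(189.173,8.979), P3=(178.456,30.037); sampled at t=k/5. Machine vertices: (249.083,30.122) → (232.433,41.087) → (215.684,44.665) → (200.196,42.088) → (187.333,34.585) → (178.456,23.388). Open path.

**Shape 4** — `<path>` quadratic bezier, stroke `#ff00ff` → score (S465, F2566). Control points (SVG): P0=(214.380,28.724), P1=(251.079,46.048), P2=(251.157,25.506); sampled at t=k/5. Machine vertices: (214.380,24.701) → (227.595,19.286) → (237.880,16.900) → (245.235,17.544) → (249.661,21.217) → (251.157,27.919). Open path.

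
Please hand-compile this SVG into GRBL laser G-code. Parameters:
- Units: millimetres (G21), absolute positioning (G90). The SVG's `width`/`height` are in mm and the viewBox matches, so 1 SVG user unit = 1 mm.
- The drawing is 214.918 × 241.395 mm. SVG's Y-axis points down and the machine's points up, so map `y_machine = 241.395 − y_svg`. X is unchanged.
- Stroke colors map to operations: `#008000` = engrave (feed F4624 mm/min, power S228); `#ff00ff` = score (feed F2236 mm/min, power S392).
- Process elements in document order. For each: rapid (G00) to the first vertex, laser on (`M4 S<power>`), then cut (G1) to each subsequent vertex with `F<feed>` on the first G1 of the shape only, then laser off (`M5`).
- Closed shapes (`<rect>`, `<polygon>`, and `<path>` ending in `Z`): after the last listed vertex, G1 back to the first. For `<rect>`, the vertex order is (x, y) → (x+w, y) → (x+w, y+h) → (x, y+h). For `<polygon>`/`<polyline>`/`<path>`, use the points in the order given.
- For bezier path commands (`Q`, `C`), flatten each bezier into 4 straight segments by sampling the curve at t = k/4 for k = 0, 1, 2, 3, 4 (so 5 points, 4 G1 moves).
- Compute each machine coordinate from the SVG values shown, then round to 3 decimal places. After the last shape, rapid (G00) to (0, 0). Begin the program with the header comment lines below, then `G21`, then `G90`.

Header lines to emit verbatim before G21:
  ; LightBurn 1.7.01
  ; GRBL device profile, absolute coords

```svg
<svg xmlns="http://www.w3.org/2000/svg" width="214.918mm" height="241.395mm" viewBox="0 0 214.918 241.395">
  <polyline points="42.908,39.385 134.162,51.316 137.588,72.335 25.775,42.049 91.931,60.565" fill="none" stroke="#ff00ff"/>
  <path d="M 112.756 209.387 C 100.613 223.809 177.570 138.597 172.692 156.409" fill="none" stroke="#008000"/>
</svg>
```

; LightBurn 1.7.01
; GRBL device profile, absolute coords
G21
G90
G00 X42.908 Y202.010
M4 S392
G1 X134.162 Y190.079 F2236
G1 X137.588 Y169.060
G1 X25.775 Y199.346
G1 X91.931 Y180.830
M5
G00 X112.756 Y32.008
M4 S228
G1 X117.684 Y36.706 F4624
G1 X140.000 Y59.768
G1 X163.677 Y82.195
G1 X172.692 Y84.986
M5
G00 X0.000 Y0.000

1 u = 1 mm; y_m = 241.395 − y.

[1] `<polyline>` open polyline, #ff00ff→score S392 F2236: (42.908,202.010) → (134.162,190.079) → (137.588,169.060) → (25.775,199.346) → (91.931,180.830)

[2] `<path>` cubic bezier, #008000→engrave S228 F4624: (112.756,32.008) → (117.684,36.706) → (140.000,59.768) → (163.677,82.195) → (172.692,84.986)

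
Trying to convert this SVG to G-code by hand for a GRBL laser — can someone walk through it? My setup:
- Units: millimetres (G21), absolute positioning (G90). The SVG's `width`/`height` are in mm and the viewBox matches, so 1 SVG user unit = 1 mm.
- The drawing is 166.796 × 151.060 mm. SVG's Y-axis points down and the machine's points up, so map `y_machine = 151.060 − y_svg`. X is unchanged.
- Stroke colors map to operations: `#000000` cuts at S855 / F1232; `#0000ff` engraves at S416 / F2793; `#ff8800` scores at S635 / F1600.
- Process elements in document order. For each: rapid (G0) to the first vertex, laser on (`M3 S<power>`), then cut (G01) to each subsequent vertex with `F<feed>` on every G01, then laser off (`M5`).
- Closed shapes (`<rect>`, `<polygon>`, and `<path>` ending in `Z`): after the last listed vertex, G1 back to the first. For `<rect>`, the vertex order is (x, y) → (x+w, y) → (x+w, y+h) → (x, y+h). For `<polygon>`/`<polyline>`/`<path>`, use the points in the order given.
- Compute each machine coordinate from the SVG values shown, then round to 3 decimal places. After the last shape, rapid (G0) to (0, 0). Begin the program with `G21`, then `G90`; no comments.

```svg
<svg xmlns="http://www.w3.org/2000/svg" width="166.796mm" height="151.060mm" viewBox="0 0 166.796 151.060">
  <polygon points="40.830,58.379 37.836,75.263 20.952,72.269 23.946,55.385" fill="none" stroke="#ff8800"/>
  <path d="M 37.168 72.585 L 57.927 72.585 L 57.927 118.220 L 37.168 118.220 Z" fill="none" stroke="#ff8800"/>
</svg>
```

G21
G90
G0 X40.830 Y92.681
M3 S635
G01 X37.836 Y75.797 F1600
G01 X20.952 Y78.791 F1600
G01 X23.946 Y95.675 F1600
G01 X40.830 Y92.681 F1600
M5
G0 X37.168 Y78.475
M3 S635
G01 X57.927 Y78.475 F1600
G01 X57.927 Y32.840 F1600
G01 X37.168 Y32.840 F1600
G01 X37.168 Y78.475 F1600
M5
G0 X0.000 Y0.000

Since the viewBox matches the mm dimensions, user units are millimetres directly. The only transform is the Y-flip y_m = 151.060 − y_svg.

Shape 1 is a regular polygon drawn with `<polygon>`. Its stroke #ff8800 means score at S635, F1600. After flipping Y the toolpath is (40.830,92.681) → (37.836,75.797) → (20.952,78.791) → (23.946,95.675) → (40.830,92.681), returning to the start.

Shape 2 is a rectangle drawn with `<path>`. Its stroke #ff8800 means score at S635, F1600. After flipping Y the toolpath is (37.168,78.475) → (57.927,78.475) → (57.927,32.840) → (37.168,32.840) → (37.168,78.475), returning to the start.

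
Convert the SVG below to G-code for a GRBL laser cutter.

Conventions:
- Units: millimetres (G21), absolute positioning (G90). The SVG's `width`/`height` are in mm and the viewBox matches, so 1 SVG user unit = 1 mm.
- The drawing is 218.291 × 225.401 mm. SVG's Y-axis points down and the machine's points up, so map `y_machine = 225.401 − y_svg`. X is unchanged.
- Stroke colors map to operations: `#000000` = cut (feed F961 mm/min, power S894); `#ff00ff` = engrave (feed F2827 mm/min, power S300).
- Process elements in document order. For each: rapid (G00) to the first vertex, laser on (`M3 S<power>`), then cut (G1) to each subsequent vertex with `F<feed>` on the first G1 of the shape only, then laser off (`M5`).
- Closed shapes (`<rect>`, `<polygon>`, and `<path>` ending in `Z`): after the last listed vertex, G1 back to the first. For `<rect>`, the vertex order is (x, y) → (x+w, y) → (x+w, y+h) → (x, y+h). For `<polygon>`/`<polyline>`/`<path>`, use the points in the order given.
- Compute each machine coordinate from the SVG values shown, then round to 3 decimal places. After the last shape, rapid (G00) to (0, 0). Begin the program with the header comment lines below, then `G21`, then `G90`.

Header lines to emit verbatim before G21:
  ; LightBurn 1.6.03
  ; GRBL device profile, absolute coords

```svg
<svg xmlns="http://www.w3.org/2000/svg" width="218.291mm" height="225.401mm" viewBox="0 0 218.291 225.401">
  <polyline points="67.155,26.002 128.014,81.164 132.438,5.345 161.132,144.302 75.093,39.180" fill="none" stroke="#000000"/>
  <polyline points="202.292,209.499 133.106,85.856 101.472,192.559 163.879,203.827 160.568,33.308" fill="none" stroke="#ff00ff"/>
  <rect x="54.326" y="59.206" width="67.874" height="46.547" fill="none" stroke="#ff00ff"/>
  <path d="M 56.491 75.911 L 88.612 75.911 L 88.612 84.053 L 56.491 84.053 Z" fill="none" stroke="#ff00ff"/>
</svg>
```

; LightBurn 1.6.03
; GRBL device profile, absolute coords
G21
G90
G00 X67.155 Y199.399
M3 S894
G1 X128.014 Y144.237 F961
G1 X132.438 Y220.056
G1 X161.132 Y81.099
G1 X75.093 Y186.221
M5
G00 X202.292 Y15.902
M3 S300
G1 X133.106 Y139.545 F2827
G1 X101.472 Y32.842
G1 X163.879 Y21.574
G1 X160.568 Y192.093
M5
G00 X54.326 Y166.195
M3 S300
G1 X122.200 Y166.195 F2827
G1 X122.200 Y119.648
G1 X54.326 Y119.648
G1 X54.326 Y166.195
M5
G00 X56.491 Y149.490
M3 S300
G1 X88.612 Y149.490 F2827
G1 X88.612 Y141.348
G1 X56.491 Y141.348
G1 X56.491 Y149.490
M5
G00 X0.000 Y0.000

viewBox `0 0 218.291 225.401` with mm width/height → 1 unit = 1 mm. Flip: y_m = 225.401 − y_svg.

**Shape 1** — `<polyline>` open polyline, stroke `#000000` → cut (S894, F961). Machine vertices: (67.155,199.399) → (128.014,144.237) → (132.438,220.056) → (161.132,81.099) → (75.093,186.221). Open path.

**Shape 2** — `<polyline>` open polyline, stroke `#ff00ff` → engrave (S300, F2827). Machine vertices: (202.292,15.902) → (133.106,139.545) → (101.472,32.842) → (163.879,21.574) → (160.568,192.093). Open path.

**Shape 3** — `<rect>` rectangle, stroke `#ff00ff` → engrave (S300, F2827). Machine vertices: (54.326,166.195) → (122.200,166.195) → (122.200,119.648) → (54.326,119.648) → (54.326,166.195). Closed: final G1 returns to the first vertex.

**Shape 4** — `<path>` rectangle, stroke `#ff00ff` → engrave (S300, F2827). Machine vertices: (56.491,149.490) → (88.612,149.490) → (88.612,141.348) → (56.491,141.348) → (56.491,149.490). Closed: final G1 returns to the first vertex.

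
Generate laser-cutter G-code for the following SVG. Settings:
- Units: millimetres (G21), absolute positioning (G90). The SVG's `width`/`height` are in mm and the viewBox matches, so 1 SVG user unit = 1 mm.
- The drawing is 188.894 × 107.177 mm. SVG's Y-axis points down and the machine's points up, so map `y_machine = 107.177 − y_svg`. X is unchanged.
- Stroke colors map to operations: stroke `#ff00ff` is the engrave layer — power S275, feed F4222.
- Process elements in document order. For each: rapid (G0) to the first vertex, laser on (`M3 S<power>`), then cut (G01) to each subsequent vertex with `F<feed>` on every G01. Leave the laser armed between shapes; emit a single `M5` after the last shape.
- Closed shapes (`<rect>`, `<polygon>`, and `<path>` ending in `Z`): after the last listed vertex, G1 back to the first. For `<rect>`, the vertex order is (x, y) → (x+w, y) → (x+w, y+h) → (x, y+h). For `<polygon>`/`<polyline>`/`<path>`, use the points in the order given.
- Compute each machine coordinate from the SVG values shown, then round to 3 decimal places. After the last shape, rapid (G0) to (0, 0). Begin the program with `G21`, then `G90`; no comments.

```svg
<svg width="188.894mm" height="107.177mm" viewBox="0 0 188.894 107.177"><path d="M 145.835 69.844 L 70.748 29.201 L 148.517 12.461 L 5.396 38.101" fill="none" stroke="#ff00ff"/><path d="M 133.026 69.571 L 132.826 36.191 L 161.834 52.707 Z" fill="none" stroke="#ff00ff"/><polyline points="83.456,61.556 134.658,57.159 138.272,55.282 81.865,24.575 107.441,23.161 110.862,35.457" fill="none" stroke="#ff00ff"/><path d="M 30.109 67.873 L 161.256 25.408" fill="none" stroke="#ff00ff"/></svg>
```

G21
G90
G0 X145.835 Y37.333
M3 S275
G01 X70.748 Y77.976 F4222
G01 X148.517 Y94.716 F4222
G01 X5.396 Y69.076 F4222
G0 X133.026 Y37.606
M3 S275
G01 X132.826 Y70.986 F4222
G01 X161.834 Y54.470 F4222
G01 X133.026 Y37.606 F4222
G0 X83.456 Y45.621
M3 S275
G01 X134.658 Y50.018 F4222
G01 X138.272 Y51.895 F4222
G01 X81.865 Y82.602 F4222
G01 X107.441 Y84.016 F4222
G01 X110.862 Y71.720 F4222
G0 X30.109 Y39.304
M3 S275
G01 X161.256 Y81.769 F4222
M5
G0 X0.000 Y0.000

Since the viewBox matches the mm dimensions, user units are millimetres directly. The only transform is the Y-flip y_m = 107.177 − y_svg.

Shape 1 is a open polyline drawn with `<path>`. Its stroke #ff00ff means engrave at S275, F4222. After flipping Y the toolpath is (145.835,37.333) → (70.748,77.976) → (148.517,94.716) → (5.396,69.076).

Shape 2 is a regular polygon drawn with `<path>`. Its stroke #ff00ff means engrave at S275, F4222. After flipping Y the toolpath is (133.026,37.606) → (132.826,70.986) → (161.834,54.470) → (133.026,37.606), returning to the start.

Shape 3 is a open polyline drawn with `<polyline>`. Its stroke #ff00ff means engrave at S275, F4222. After flipping Y the toolpath is (83.456,45.621) → (134.658,50.018) → (138.272,51.895) → (81.865,82.602) → (107.441,84.016) → (110.862,71.720).

Shape 4 is a line segment drawn with `<path>`. Its stroke #ff00ff means engrave at S275, F4222. After flipping Y the toolpath is (30.109,39.304) → (161.256,81.769).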